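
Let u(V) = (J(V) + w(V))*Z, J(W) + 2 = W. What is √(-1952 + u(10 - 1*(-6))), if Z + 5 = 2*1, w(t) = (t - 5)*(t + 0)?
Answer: I*√2522 ≈ 50.22*I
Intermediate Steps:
w(t) = t*(-5 + t) (w(t) = (-5 + t)*t = t*(-5 + t))
J(W) = -2 + W
Z = -3 (Z = -5 + 2*1 = -5 + 2 = -3)
u(V) = 6 - 3*V - 3*V*(-5 + V) (u(V) = ((-2 + V) + V*(-5 + V))*(-3) = (-2 + V + V*(-5 + V))*(-3) = 6 - 3*V - 3*V*(-5 + V))
√(-1952 + u(10 - 1*(-6))) = √(-1952 + (6 - 3*(10 - 1*(-6)) - 3*(10 - 1*(-6))*(-5 + (10 - 1*(-6))))) = √(-1952 + (6 - 3*(10 + 6) - 3*(10 + 6)*(-5 + (10 + 6)))) = √(-1952 + (6 - 3*16 - 3*16*(-5 + 16))) = √(-1952 + (6 - 48 - 3*16*11)) = √(-1952 + (6 - 48 - 528)) = √(-1952 - 570) = √(-2522) = I*√2522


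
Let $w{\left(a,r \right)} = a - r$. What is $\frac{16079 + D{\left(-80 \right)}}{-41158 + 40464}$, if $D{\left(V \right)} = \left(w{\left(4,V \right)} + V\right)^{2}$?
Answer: $- \frac{16095}{694} \approx -23.192$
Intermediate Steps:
$D{\left(V \right)} = 16$ ($D{\left(V \right)} = \left(\left(4 - V\right) + V\right)^{2} = 4^{2} = 16$)
$\frac{16079 + D{\left(-80 \right)}}{-41158 + 40464} = \frac{16079 + 16}{-41158 + 40464} = \frac{16095}{-694} = 16095 \left(- \frac{1}{694}\right) = - \frac{16095}{694}$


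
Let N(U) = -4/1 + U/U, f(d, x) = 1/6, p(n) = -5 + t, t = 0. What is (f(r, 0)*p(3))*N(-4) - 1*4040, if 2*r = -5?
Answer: -8075/2 ≈ -4037.5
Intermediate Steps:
r = -5/2 (r = (1/2)*(-5) = -5/2 ≈ -2.5000)
p(n) = -5 (p(n) = -5 + 0 = -5)
f(d, x) = 1/6
N(U) = -3 (N(U) = -4*1 + 1 = -4 + 1 = -3)
(f(r, 0)*p(3))*N(-4) - 1*4040 = ((1/6)*(-5))*(-3) - 1*4040 = -5/6*(-3) - 4040 = 5/2 - 4040 = -8075/2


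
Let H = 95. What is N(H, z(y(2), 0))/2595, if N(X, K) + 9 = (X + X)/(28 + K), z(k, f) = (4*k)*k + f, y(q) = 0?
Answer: -31/36330 ≈ -0.00085329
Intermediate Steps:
z(k, f) = f + 4*k**2 (z(k, f) = 4*k**2 + f = f + 4*k**2)
N(X, K) = -9 + 2*X/(28 + K) (N(X, K) = -9 + (X + X)/(28 + K) = -9 + (2*X)/(28 + K) = -9 + 2*X/(28 + K))
N(H, z(y(2), 0))/2595 = ((-252 - 9*(0 + 4*0**2) + 2*95)/(28 + (0 + 4*0**2)))/2595 = ((-252 - 9*(0 + 4*0) + 190)/(28 + (0 + 4*0)))*(1/2595) = ((-252 - 9*(0 + 0) + 190)/(28 + (0 + 0)))*(1/2595) = ((-252 - 9*0 + 190)/(28 + 0))*(1/2595) = ((-252 + 0 + 190)/28)*(1/2595) = ((1/28)*(-62))*(1/2595) = -31/14*1/2595 = -31/36330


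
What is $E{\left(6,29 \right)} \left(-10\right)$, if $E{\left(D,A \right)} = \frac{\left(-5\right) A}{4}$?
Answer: $\frac{725}{2} \approx 362.5$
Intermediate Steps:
$E{\left(D,A \right)} = - \frac{5 A}{4}$ ($E{\left(D,A \right)} = - 5 A \frac{1}{4} = - \frac{5 A}{4}$)
$E{\left(6,29 \right)} \left(-10\right) = \left(- \frac{5}{4}\right) 29 \left(-10\right) = \left(- \frac{145}{4}\right) \left(-10\right) = \frac{725}{2}$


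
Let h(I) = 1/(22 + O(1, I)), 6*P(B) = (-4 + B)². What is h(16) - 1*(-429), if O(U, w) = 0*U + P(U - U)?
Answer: 31749/74 ≈ 429.04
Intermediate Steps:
P(B) = (-4 + B)²/6
O(U, w) = 8/3 (O(U, w) = 0*U + (-4 + (U - U))²/6 = 0 + (-4 + 0)²/6 = 0 + (⅙)*(-4)² = 0 + (⅙)*16 = 0 + 8/3 = 8/3)
h(I) = 3/74 (h(I) = 1/(22 + 8/3) = 1/(74/3) = 3/74)
h(16) - 1*(-429) = 3/74 - 1*(-429) = 3/74 + 429 = 31749/74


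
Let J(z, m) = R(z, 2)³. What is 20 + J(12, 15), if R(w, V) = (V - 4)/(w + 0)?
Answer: 4319/216 ≈ 19.995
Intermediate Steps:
R(w, V) = (-4 + V)/w
J(z, m) = -8/z³ (J(z, m) = ((-4 + 2)/z)³ = (-2/z)³ = -8/z³)
20 + J(12, 15) = 20 - 8/12³ = 20 - 8*1/1728 = 20 - 1/216 = 4319/216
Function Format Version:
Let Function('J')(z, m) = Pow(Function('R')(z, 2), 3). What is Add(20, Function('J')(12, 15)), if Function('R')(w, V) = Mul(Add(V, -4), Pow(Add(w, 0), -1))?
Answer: Rational(4319, 216) ≈ 19.995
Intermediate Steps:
Function('R')(w, V) = Mul(Pow(w, -1), Add(-4, V)) (Function('R')(w, V) = Mul(Add(-4, V), Pow(w, -1)) = Mul(Pow(w, -1), Add(-4, V)))
Function('J')(z, m) = Mul(-8, Pow(z, -3)) (Function('J')(z, m) = Pow(Mul(Pow(z, -1), Add(-4, 2)), 3) = Pow(Mul(Pow(z, -1), -2), 3) = Pow(Mul(-2, Pow(z, -1)), 3) = Mul(-8, Pow(z, -3)))
Add(20, Function('J')(12, 15)) = Add(20, Mul(-8, Pow(12, -3))) = Add(20, Mul(-8, Rational(1, 1728))) = Add(20, Rational(-1, 216)) = Rational(4319, 216)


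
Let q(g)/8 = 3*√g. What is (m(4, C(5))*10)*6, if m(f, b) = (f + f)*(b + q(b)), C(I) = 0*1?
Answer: 0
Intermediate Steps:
q(g) = 24*√g (q(g) = 8*(3*√g) = 24*√g)
C(I) = 0
m(f, b) = 2*f*(b + 24*√b) (m(f, b) = (f + f)*(b + 24*√b) = (2*f)*(b + 24*√b) = 2*f*(b + 24*√b))
(m(4, C(5))*10)*6 = ((2*4*(0 + 24*√0))*10)*6 = ((2*4*(0 + 24*0))*10)*6 = ((2*4*(0 + 0))*10)*6 = ((2*4*0)*10)*6 = (0*10)*6 = 0*6 = 0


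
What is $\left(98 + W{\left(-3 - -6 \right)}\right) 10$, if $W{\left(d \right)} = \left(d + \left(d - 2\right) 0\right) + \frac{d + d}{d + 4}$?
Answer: $\frac{7130}{7} \approx 1018.6$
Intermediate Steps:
$W{\left(d \right)} = d + \frac{2 d}{4 + d}$ ($W{\left(d \right)} = \left(d + \left(-2 + d\right) 0\right) + \frac{2 d}{4 + d} = \left(d + 0\right) + \frac{2 d}{4 + d} = d + \frac{2 d}{4 + d}$)
$\left(98 + W{\left(-3 - -6 \right)}\right) 10 = \left(98 + \frac{\left(-3 - -6\right) \left(6 - -3\right)}{4 - -3}\right) 10 = \left(98 + \frac{\left(-3 + 6\right) \left(6 + \left(-3 + 6\right)\right)}{4 + \left(-3 + 6\right)}\right) 10 = \left(98 + \frac{3 \left(6 + 3\right)}{4 + 3}\right) 10 = \left(98 + 3 \cdot \frac{1}{7} \cdot 9\right) 10 = \left(98 + \frac{27}{7}\right) 10 = \frac{713}{7} \cdot 10 = \frac{7130}{7}$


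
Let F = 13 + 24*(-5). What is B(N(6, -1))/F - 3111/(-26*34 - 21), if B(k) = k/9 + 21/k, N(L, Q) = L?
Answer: 1974637/581010 ≈ 3.3986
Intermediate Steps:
B(k) = 21/k + k/9 (B(k) = k*(⅑) + 21/k = k/9 + 21/k = 21/k + k/9)
F = -107 (F = 13 - 120 = -107)
B(N(6, -1))/F - 3111/(-26*34 - 21) = (21/6 + (⅑)*6)/(-107) - 3111/(-26*34 - 21) = (21*(⅙) + ⅔)*(-1/107) - 3111/(-884 - 21) = (7/2 + ⅔)*(-1/107) - 3111/(-905) = (25/6)*(-1/107) - 3111*(-1/905) = -25/642 + 3111/905 = 1974637/581010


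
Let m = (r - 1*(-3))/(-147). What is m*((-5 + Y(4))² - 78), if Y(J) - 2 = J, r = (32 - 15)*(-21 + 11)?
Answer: -1837/21 ≈ -87.476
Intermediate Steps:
r = -170 (r = 17*(-10) = -170)
Y(J) = 2 + J
m = 167/147 (m = (-170 - 1*(-3))/(-147) = (-170 + 3)*(-1/147) = -167*(-1/147) = 167/147 ≈ 1.1361)
m*((-5 + Y(4))² - 78) = 167*((-5 + (2 + 4))² - 78)/147 = 167*((-5 + 6)² - 78)/147 = 167*(1² - 78)/147 = 167*(1 - 78)/147 = (167/147)*(-77) = -1837/21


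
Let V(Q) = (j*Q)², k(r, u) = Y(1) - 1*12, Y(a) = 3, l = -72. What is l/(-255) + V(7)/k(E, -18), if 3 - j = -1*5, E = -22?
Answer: -266344/765 ≈ -348.16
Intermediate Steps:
j = 8 (j = 3 - (-1)*5 = 3 - 1*(-5) = 3 + 5 = 8)
k(r, u) = -9 (k(r, u) = 3 - 1*12 = 3 - 12 = -9)
V(Q) = 64*Q² (V(Q) = (8*Q)² = 64*Q²)
l/(-255) + V(7)/k(E, -18) = -72/(-255) + (64*7²)/(-9) = -72*(-1/255) + (64*49)*(-⅑) = 24/85 + 3136*(-⅑) = 24/85 - 3136/9 = -266344/765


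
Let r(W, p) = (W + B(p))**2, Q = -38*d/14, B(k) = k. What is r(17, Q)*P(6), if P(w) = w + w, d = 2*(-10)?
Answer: 2988012/49 ≈ 60980.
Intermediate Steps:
d = -20
P(w) = 2*w
Q = 380/7 (Q = -38/(14/(-20)) = -38/(14*(-1/20)) = -38/(-7/10) = -38*(-10/7) = 380/7 ≈ 54.286)
r(W, p) = (W + p)**2
r(17, Q)*P(6) = (17 + 380/7)**2*(2*6) = (499/7)**2*12 = (249001/49)*12 = 2988012/49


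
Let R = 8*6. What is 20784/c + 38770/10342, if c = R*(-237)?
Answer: 2355202/1225527 ≈ 1.9218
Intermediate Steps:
R = 48
c = -11376 (c = 48*(-237) = -11376)
20784/c + 38770/10342 = 20784/(-11376) + 38770/10342 = 20784*(-1/11376) + 38770*(1/10342) = -433/237 + 19385/5171 = 2355202/1225527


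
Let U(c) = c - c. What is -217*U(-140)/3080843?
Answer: 0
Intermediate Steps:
U(c) = 0
-217*U(-140)/3080843 = -217*0/3080843 = 0*(1/3080843) = 0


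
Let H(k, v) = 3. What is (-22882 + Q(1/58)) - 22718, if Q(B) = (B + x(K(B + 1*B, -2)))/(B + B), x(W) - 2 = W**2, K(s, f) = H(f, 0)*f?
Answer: -88995/2 ≈ -44498.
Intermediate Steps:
K(s, f) = 3*f
x(W) = 2 + W**2
Q(B) = (38 + B)/(2*B) (Q(B) = (B + (2 + (3*(-2))**2))/(B + B) = (B + (2 + (-6)**2))/((2*B)) = (B + (2 + 36))*(1/(2*B)) = (B + 38)*(1/(2*B)) = (38 + B)*(1/(2*B)) = (38 + B)/(2*B))
(-22882 + Q(1/58)) - 22718 = (-22882 + (38 + 1/58)/(2*(1/58))) - 22718 = (-22882 + (1/2)*58*(2205/58)) - 22718 = (-22882 + 2205/2) - 22718 = -43559/2 - 22718 = -88995/2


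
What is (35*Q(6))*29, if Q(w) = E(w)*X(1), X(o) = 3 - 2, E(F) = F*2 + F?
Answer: 18270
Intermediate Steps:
E(F) = 3*F (E(F) = 2*F + F = 3*F)
X(o) = 1
Q(w) = 3*w (Q(w) = (3*w)*1 = 3*w)
(35*Q(6))*29 = (35*(3*6))*29 = (35*18)*29 = 630*29 = 18270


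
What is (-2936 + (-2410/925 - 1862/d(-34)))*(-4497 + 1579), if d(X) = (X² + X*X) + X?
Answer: 1807352220214/210715 ≈ 8.5772e+6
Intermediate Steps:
d(X) = X + 2*X² (d(X) = (X² + X²) + X = 2*X² + X = X + 2*X²)
(-2936 + (-2410/925 - 1862/d(-34)))*(-4497 + 1579) = (-2936 + (-2410/925 - 1862*(-1/(34*(1 + 2*(-34))))))*(-4497 + 1579) = (-2936 + (-2410*1/925 - 1862*(-1/(34*(1 - 68)))))*(-2918) = (-2936 + (-482/185 - 1862/((-34*(-67)))))*(-2918) = (-2936 + (-482/185 - 1862/2278))*(-2918) = (-2936 + (-482/185 - 1862*1/2278))*(-2918) = (-2936 + (-482/185 - 931/1139))*(-2918) = (-2936 - 721233/210715)*(-2918) = -619380473/210715*(-2918) = 1807352220214/210715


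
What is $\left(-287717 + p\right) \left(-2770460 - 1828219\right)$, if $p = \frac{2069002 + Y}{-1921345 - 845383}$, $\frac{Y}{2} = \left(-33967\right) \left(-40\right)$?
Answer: $\frac{1830364988509883751}{1383364} \approx 1.3231 \cdot 10^{12}$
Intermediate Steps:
$Y = 2717360$ ($Y = 2 \left(\left(-33967\right) \left(-40\right)\right) = 2 \cdot 1358680 = 2717360$)
$p = - \frac{2393181}{1383364}$ ($p = \frac{2069002 + 2717360}{-1921345 - 845383} = \frac{4786362}{-2766728} = 4786362 \left(- \frac{1}{2766728}\right) = - \frac{2393181}{1383364} \approx -1.73$)
$\left(-287717 + p\right) \left(-2770460 - 1828219\right) = \left(-287717 - \frac{2393181}{1383364}\right) \left(-2770460 - 1828219\right) = \left(- \frac{398019733169}{1383364}\right) \left(-4598679\right) = \frac{1830364988509883751}{1383364}$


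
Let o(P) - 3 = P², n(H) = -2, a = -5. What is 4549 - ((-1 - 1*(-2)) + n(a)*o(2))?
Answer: 4562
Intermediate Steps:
o(P) = 3 + P²
4549 - ((-1 - 1*(-2)) + n(a)*o(2)) = 4549 - ((-1 - 1*(-2)) - 2*(3 + 2²)) = 4549 - ((-1 + 2) - 2*(3 + 4)) = 4549 - (1 - 2*7) = 4549 - (1 - 14) = 4549 - 1*(-13) = 4549 + 13 = 4562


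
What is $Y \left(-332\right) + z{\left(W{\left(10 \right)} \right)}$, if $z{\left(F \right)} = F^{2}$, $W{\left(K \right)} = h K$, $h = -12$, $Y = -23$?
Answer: $22036$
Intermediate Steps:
$W{\left(K \right)} = - 12 K$
$Y \left(-332\right) + z{\left(W{\left(10 \right)} \right)} = \left(-23\right) \left(-332\right) + \left(\left(-12\right) 10\right)^{2} = 7636 + \left(-120\right)^{2} = 7636 + 14400 = 22036$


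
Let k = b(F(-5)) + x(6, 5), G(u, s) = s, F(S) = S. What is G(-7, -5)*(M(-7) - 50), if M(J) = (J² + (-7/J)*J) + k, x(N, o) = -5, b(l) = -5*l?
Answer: -60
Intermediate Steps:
k = 20 (k = -5*(-5) - 5 = 25 - 5 = 20)
M(J) = 13 + J² (M(J) = (J² + (-7/J)*J) + 20 = (J² - 7) + 20 = (-7 + J²) + 20 = 13 + J²)
G(-7, -5)*(M(-7) - 50) = -5*((13 + (-7)²) - 50) = -5*((13 + 49) - 50) = -5*(62 - 50) = -5*12 = -60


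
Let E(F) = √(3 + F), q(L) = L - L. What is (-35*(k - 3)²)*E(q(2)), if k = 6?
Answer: -315*√3 ≈ -545.60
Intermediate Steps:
q(L) = 0
(-35*(k - 3)²)*E(q(2)) = (-35*(6 - 3)²)*√(3 + 0) = (-35*3²)*√3 = (-35*9)*√3 = -315*√3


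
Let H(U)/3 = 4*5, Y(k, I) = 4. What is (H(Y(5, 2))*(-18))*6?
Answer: -6480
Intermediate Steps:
H(U) = 60 (H(U) = 3*(4*5) = 3*20 = 60)
(H(Y(5, 2))*(-18))*6 = (60*(-18))*6 = -1080*6 = -6480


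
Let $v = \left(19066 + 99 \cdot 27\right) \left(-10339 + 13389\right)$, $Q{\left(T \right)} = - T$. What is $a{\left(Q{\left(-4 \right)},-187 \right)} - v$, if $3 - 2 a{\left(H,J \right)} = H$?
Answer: $- \frac{132607901}{2} \approx -6.6304 \cdot 10^{7}$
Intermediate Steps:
$a{\left(H,J \right)} = \frac{3}{2} - \frac{H}{2}$
$v = 66303950$ ($v = \left(19066 + 2673\right) 3050 = 21739 \cdot 3050 = 66303950$)
$a{\left(Q{\left(-4 \right)},-187 \right)} - v = \left(\frac{3}{2} - \frac{\left(-1\right) \left(-4\right)}{2}\right) - 66303950 = \left(\frac{3}{2} - 2\right) - 66303950 = - \frac{1}{2} - 66303950 = - \frac{132607901}{2}$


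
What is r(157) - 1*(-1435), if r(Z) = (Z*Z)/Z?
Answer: 1592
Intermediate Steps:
r(Z) = Z (r(Z) = Z**2/Z = Z)
r(157) - 1*(-1435) = 157 - 1*(-1435) = 157 + 1435 = 1592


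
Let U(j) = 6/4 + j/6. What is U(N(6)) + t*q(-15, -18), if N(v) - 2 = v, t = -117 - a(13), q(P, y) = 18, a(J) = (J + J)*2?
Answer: -18235/6 ≈ -3039.2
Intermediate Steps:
a(J) = 4*J (a(J) = (2*J)*2 = 4*J)
t = -169 (t = -117 - 4*13 = -117 - 1*52 = -117 - 52 = -169)
N(v) = 2 + v
U(j) = 3/2 + j/6 (U(j) = 6*(¼) + j*(⅙) = 3/2 + j/6)
U(N(6)) + t*q(-15, -18) = (3/2 + (2 + 6)/6) - 169*18 = (3/2 + (⅙)*8) - 3042 = (3/2 + 4/3) - 3042 = 17/6 - 3042 = -18235/6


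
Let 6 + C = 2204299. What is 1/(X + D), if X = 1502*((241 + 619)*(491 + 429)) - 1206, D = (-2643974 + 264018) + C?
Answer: 1/1188205531 ≈ 8.4161e-10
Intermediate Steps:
C = 2204293 (C = -6 + 2204299 = 2204293)
D = -175663 (D = (-2643974 + 264018) + 2204293 = -2379956 + 2204293 = -175663)
X = 1188381194 (X = 1502*(860*920) - 1206 = 1502*791200 - 1206 = 1188382400 - 1206 = 1188381194)
1/(X + D) = 1/(1188381194 - 175663) = 1/1188205531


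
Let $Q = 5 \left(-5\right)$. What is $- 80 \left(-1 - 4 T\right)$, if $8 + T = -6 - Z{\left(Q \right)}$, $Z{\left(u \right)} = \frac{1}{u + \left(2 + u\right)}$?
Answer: $- \frac{13180}{3} \approx -4393.3$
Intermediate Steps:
$Q = -25$
$Z{\left(u \right)} = \frac{1}{2 + 2 u}$
$T = - \frac{671}{48}$ ($T = -8 - \left(6 + \frac{1}{2 \left(1 - 25\right)}\right) = -8 - \left(6 + \frac{1}{2 \left(-24\right)}\right) = -8 - \left(6 + \frac{1}{2} \left(- \frac{1}{24}\right)\right) = -8 - \frac{287}{48} = - \frac{671}{48} \approx -13.979$)
$- 80 \left(-1 - 4 T\right) = - 80 \left(-1 - - \frac{671}{12}\right) = - 80 \left(-1 + \frac{671}{12}\right) = \left(-80\right) \frac{659}{12} = - \frac{13180}{3}$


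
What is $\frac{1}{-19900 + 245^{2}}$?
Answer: $\frac{1}{40125} \approx 2.4922 \cdot 10^{-5}$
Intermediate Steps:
$\frac{1}{-19900 + 245^{2}} = \frac{1}{-19900 + 60025} = \frac{1}{40125}$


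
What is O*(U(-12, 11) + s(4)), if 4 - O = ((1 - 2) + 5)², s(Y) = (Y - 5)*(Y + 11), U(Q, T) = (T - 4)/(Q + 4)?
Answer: 381/2 ≈ 190.50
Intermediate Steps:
U(Q, T) = (-4 + T)/(4 + Q)
s(Y) = (-5 + Y)*(11 + Y)
O = -12 (O = 4 - ((1 - 2) + 5)² = 4 - (-1 + 5)² = 4 - 1*4² = 4 - 1*16 = 4 - 16 = -12)
O*(U(-12, 11) + s(4)) = -12*((-4 + 11)/(4 - 12) + (-55 + 4² + 6*4)) = -12*(7/(-8) + (-55 + 16 + 24)) = -12*(-⅛*7 - 15) = -12*(-7/8 - 15) = -12*(-127/8) = 381/2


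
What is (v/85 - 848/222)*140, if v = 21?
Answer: -943852/1887 ≈ -500.19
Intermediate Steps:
(v/85 - 848/222)*140 = (21/85 - 848/222)*140 = (21*(1/85) - 848*1/222)*140 = (21/85 - 424/111)*140 = -33709/9435*140 = -943852/1887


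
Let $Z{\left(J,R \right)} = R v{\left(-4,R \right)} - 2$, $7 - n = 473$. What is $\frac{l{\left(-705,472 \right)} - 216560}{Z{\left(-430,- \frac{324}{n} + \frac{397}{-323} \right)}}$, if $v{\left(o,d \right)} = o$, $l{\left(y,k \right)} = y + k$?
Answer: $- \frac{16315624387}{10182} \approx -1.6024 \cdot 10^{6}$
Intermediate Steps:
$n = -466$ ($n = 7 - 473 = -466$)
$l{\left(y,k \right)} = k + y$
$Z{\left(J,R \right)} = -2 - 4 R$ ($Z{\left(J,R \right)} = R \left(-4\right) - 2 = - 4 R - 2 = -2 - 4 R$)
$\frac{l{\left(-705,472 \right)} - 216560}{Z{\left(-430,- \frac{324}{n} + \frac{397}{-323} \right)}} = \frac{\left(472 - 705\right) - 216560}{-2 - 4 \left(- \frac{324}{-466} + \frac{397}{-323}\right)} = \frac{-233 - 216560}{-2 - 4 \left(\left(-324\right) \left(- \frac{1}{466}\right) + 397 \left(- \frac{1}{323}\right)\right)} = - \frac{216793}{-2 - 4 \left(\frac{162}{233} - \frac{397}{323}\right)} = - \frac{216793}{-2 - - \frac{160700}{75259}} = - \frac{216793}{-2 + \frac{160700}{75259}} = - \frac{216793}{\frac{10182}{75259}} = \left(-216793\right) \frac{75259}{10182} = - \frac{16315624387}{10182}$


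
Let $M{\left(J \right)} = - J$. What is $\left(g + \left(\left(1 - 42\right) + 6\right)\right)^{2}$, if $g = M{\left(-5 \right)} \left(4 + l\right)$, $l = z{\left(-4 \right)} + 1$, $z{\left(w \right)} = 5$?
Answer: $225$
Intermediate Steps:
$l = 6$ ($l = 5 + 1 = 6$)
$g = 50$ ($g = \left(-1\right) \left(-5\right) \left(4 + 6\right) = 5 \cdot 10 = 50$)
$\left(g + \left(\left(1 - 42\right) + 6\right)\right)^{2} = \left(50 + \left(\left(1 - 42\right) + 6\right)\right)^{2} = \left(50 + \left(-41 + 6\right)\right)^{2} = \left(50 - 35\right)^{2} = 15^{2} = 225$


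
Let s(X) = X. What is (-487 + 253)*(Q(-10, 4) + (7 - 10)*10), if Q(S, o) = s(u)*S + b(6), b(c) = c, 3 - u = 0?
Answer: 12636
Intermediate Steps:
u = 3 (u = 3 - 1*0 = 3 + 0 = 3)
Q(S, o) = 6 + 3*S (Q(S, o) = 3*S + 6 = 6 + 3*S)
(-487 + 253)*(Q(-10, 4) + (7 - 10)*10) = (-487 + 253)*((6 + 3*(-10)) + (7 - 10)*10) = -234*((6 - 30) - 3*10) = -234*(-24 - 30) = -234*(-54) = 12636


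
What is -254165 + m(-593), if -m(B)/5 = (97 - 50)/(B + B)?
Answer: -301439455/1186 ≈ -2.5416e+5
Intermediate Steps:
m(B) = -235/(2*B) (m(B) = -5*(97 - 50)/(B + B) = -235/(2*B))
-254165 + m(-593) = -254165 - 235/2/(-593) = -254165 - 235/2*(-1/593) = -254165 + 235/1186 = -301439455/1186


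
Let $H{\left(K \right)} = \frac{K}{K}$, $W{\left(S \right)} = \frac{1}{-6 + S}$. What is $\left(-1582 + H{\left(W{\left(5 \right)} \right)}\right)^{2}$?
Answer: $2499561$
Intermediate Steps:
$H{\left(K \right)} = 1$
$\left(-1582 + H{\left(W{\left(5 \right)} \right)}\right)^{2} = \left(-1582 + 1\right)^{2} = \left(-1581\right)^{2} = 2499561$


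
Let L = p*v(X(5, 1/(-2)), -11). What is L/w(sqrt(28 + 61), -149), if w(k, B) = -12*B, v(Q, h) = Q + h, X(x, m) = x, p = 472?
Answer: -236/149 ≈ -1.5839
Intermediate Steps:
L = -2832 (L = 472*(5 - 11) = 472*(-6) = -2832)
L/w(sqrt(28 + 61), -149) = -2832/((-12*(-149))) = -2832/1788 = -2832*1/1788 = -236/149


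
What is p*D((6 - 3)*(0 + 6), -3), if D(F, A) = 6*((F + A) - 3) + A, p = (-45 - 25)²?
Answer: 338100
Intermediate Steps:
p = 4900 (p = (-70)² = 4900)
D(F, A) = -18 + 6*F + 7*A (D(F, A) = 6*((A + F) - 3) + A = 6*(-3 + A + F) + A = (-18 + 6*A + 6*F) + A = -18 + 6*F + 7*A)
p*D((6 - 3)*(0 + 6), -3) = 4900*(-18 + 6*((6 - 3)*(0 + 6)) + 7*(-3)) = 4900*(-18 + 6*(3*6) - 21) = 4900*(-18 + 6*18 - 21) = 4900*(-18 + 108 - 21) = 4900*69 = 338100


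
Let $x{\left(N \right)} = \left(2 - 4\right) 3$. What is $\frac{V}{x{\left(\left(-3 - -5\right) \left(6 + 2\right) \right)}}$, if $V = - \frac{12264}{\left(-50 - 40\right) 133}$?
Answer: $- \frac{146}{855} \approx -0.17076$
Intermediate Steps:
$x{\left(N \right)} = -6$ ($x{\left(N \right)} = \left(-2\right) 3 = -6$)
$V = \frac{292}{285}$ ($V = - \frac{12264}{\left(-90\right) 133} = - \frac{12264}{-11970} = \left(-12264\right) \left(- \frac{1}{11970}\right) = \frac{292}{285} \approx 1.0246$)
$\frac{V}{x{\left(\left(-3 - -5\right) \left(6 + 2\right) \right)}} = \frac{292}{285 \left(-6\right)} = \frac{292}{285} \left(- \frac{1}{6}\right) = - \frac{146}{855}$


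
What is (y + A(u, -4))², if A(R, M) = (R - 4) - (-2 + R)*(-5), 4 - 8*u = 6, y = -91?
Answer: 45369/4 ≈ 11342.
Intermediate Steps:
u = -¼ (u = ½ - ⅛*6 = ½ - ¾ = -¼ ≈ -0.25000)
A(R, M) = -14 + 6*R (A(R, M) = (-4 + R) - (10 - 5*R) = (-4 + R) + (-10 + 5*R) = -14 + 6*R)
(y + A(u, -4))² = (-91 + (-14 + 6*(-¼)))² = (-91 + (-14 - 3/2))² = (-91 - 31/2)² = (-213/2)² = 45369/4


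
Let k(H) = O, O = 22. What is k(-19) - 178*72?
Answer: -12794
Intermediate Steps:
k(H) = 22
k(-19) - 178*72 = 22 - 178*72 = 22 - 12816 = -12794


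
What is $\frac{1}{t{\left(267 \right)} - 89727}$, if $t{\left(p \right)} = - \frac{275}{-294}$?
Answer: $- \frac{294}{26379463} \approx -1.1145 \cdot 10^{-5}$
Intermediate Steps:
$t{\left(p \right)} = \frac{275}{294}$ ($t{\left(p \right)} = \left(-275\right) \left(- \frac{1}{294}\right) = \frac{275}{294}$)
$\frac{1}{t{\left(267 \right)} - 89727} = \frac{1}{\frac{275}{294} - 89727} = \frac{1}{- \frac{26379463}{294}} = - \frac{294}{26379463}$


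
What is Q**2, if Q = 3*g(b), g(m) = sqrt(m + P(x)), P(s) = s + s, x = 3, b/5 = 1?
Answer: 99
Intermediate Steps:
b = 5 (b = 5*1 = 5)
P(s) = 2*s
g(m) = sqrt(6 + m) (g(m) = sqrt(m + 2*3) = sqrt(m + 6) = sqrt(6 + m))
Q = 3*sqrt(11) (Q = 3*sqrt(6 + 5) = 3*sqrt(11) ≈ 9.9499)
Q**2 = (3*sqrt(11))**2 = 99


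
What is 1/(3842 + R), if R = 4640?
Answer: 1/8482 ≈ 0.00011790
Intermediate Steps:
1/(3842 + R) = 1/(3842 + 4640) = 1/8482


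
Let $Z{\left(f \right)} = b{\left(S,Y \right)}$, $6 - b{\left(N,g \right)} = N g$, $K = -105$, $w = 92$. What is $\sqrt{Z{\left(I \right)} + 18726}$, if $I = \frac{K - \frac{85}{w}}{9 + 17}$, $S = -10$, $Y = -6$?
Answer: $4 \sqrt{1167} \approx 136.65$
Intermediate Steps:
$b{\left(N,g \right)} = 6 - N g$
$I = - \frac{9745}{2392}$ ($I = \frac{-105 - \frac{85}{92}}{9 + 17} = \frac{-105 - \frac{85}{92}}{26} = \left(-105 - \frac{85}{92}\right) \frac{1}{26} = \left(- \frac{9745}{92}\right) \frac{1}{26} = - \frac{9745}{2392} \approx -4.074$)
$Z{\left(f \right)} = -54$ ($Z{\left(f \right)} = 6 - \left(-10\right) \left(-6\right) = 6 - 60 = -54$)
$\sqrt{Z{\left(I \right)} + 18726} = \sqrt{-54 + 18726} = \sqrt{18672} = 4 \sqrt{1167}$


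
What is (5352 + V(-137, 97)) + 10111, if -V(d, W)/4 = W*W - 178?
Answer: -21461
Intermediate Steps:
V(d, W) = 712 - 4*W² (V(d, W) = -4*(W*W - 178) = -4*(W² - 178) = -4*(-178 + W²) = 712 - 4*W²)
(5352 + V(-137, 97)) + 10111 = (5352 + (712 - 4*97²)) + 10111 = (5352 + (712 - 4*9409)) + 10111 = (5352 + (712 - 37636)) + 10111 = (5352 - 36924) + 10111 = -31572 + 10111 = -21461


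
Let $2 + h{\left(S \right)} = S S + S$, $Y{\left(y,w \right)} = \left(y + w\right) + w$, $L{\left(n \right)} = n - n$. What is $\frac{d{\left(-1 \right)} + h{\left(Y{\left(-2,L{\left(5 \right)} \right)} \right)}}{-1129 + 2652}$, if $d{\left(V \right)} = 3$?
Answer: $\frac{3}{1523} \approx 0.0019698$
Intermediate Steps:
$L{\left(n \right)} = 0$
$Y{\left(y,w \right)} = y + 2 w$ ($Y{\left(y,w \right)} = \left(w + y\right) + w = y + 2 w$)
$h{\left(S \right)} = -2 + S + S^{2}$ ($h{\left(S \right)} = -2 + \left(S S + S\right) = -2 + \left(S^{2} + S\right) = -2 + \left(S + S^{2}\right) = -2 + S + S^{2}$)
$\frac{d{\left(-1 \right)} + h{\left(Y{\left(-2,L{\left(5 \right)} \right)} \right)}}{-1129 + 2652} = \frac{3 + \left(-2 + \left(-2 + 2 \cdot 0\right) + \left(-2 + 2 \cdot 0\right)^{2}\right)}{-1129 + 2652} = \frac{3 + \left(-2 + \left(-2 + 0\right) + \left(-2 + 0\right)^{2}\right)}{1523} = \left(3 - \left(4 - 4\right)\right) \frac{1}{1523} = \left(3 - 0\right) \frac{1}{1523} = \left(3 + 0\right) \frac{1}{1523} = 3 \cdot \frac{1}{1523} = \frac{3}{1523}$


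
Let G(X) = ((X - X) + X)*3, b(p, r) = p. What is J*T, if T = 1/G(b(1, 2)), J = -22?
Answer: -22/3 ≈ -7.3333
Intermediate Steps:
G(X) = 3*X (G(X) = (0 + X)*3 = X*3 = 3*X)
T = 1/3 (T = 1/(3*1) = 1/3 ≈ 0.33333)
J*T = -22*1/3 = -22/3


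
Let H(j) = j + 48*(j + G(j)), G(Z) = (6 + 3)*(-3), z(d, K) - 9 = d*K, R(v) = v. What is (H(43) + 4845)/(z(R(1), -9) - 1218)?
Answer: -404/87 ≈ -4.6437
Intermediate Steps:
z(d, K) = 9 + K*d (z(d, K) = 9 + d*K = 9 + K*d)
G(Z) = -27 (G(Z) = 9*(-3) = -27)
H(j) = -1296 + 49*j (H(j) = j + 48*(j - 27) = j + 48*(-27 + j) = j + (-1296 + 48*j) = -1296 + 49*j)
(H(43) + 4845)/(z(R(1), -9) - 1218) = ((-1296 + 49*43) + 4845)/((9 - 9*1) - 1218) = ((-1296 + 2107) + 4845)/((9 - 9) - 1218) = (811 + 4845)/(0 - 1218) = 5656/(-1218) = 5656*(-1/1218) = -404/87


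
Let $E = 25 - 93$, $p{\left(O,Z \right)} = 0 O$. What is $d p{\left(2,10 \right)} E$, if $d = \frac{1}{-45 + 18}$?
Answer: $0$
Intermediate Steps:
$p{\left(O,Z \right)} = 0$
$d = - \frac{1}{27}$ ($d = \frac{1}{-27} = - \frac{1}{27} \approx -0.037037$)
$E = -68$
$d p{\left(2,10 \right)} E = \left(- \frac{1}{27}\right) 0 \left(-68\right) = 0 \left(-68\right) = 0$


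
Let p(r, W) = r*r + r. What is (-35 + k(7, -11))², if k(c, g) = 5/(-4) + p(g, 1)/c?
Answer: 330625/784 ≈ 421.72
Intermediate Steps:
p(r, W) = r + r² (p(r, W) = r² + r = r + r²)
k(c, g) = -5/4 + g*(1 + g)/c (k(c, g) = 5/(-4) + (g*(1 + g))/c = 5*(-¼) + g*(1 + g)/c = -5/4 + g*(1 + g)/c)
(-35 + k(7, -11))² = (-35 + (-5/4*7 - 11*(1 - 11))/7)² = (-35 + (-35/4 - 11*(-10))/7)² = (-35 + (-35/4 + 110)/7)² = (-35 + (⅐)*(405/4))² = (-35 + 405/28)² = (-575/28)² = 330625/784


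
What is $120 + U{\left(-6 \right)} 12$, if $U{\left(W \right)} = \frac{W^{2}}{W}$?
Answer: $48$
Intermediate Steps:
$U{\left(W \right)} = W$
$120 + U{\left(-6 \right)} 12 = 120 - 72 = 48$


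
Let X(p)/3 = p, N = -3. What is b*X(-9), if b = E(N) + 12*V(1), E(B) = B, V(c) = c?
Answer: -243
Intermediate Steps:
X(p) = 3*p
b = 9 (b = -3 + 12*1 = -3 + 12 = 9)
b*X(-9) = 9*(3*(-9)) = 9*(-27) = -243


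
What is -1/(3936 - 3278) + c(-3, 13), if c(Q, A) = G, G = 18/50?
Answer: 5897/16450 ≈ 0.35848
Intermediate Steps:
G = 9/25 (G = 18*(1/50) = 9/25 ≈ 0.36000)
c(Q, A) = 9/25
-1/(3936 - 3278) + c(-3, 13) = -1/(3936 - 3278) + 9/25 = -1/658 + 9/25 = 5897/16450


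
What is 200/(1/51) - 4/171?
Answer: 1744196/171 ≈ 10200.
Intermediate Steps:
200/(1/51) - 4/171 = 200/(1/51) - 4*1/171 = 200*51 - 4/171 = 10200 - 4/171 = 1744196/171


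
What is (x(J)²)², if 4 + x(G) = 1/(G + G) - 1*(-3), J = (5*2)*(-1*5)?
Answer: 104060401/100000000 ≈ 1.0406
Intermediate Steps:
J = -50 (J = 10*(-5) = -50)
x(G) = -1 + 1/(2*G) (x(G) = -4 + (1/(G + G) - 1*(-3)) = -4 + (1/(2*G) + 3) = -4 + (3 + 1/(2*G)) = -1 + 1/(2*G))
(x(J)²)² = (((½ - 1*(-50))/(-50))²)² = ((-(½ + 50)/50)²)² = ((-1/50*101/2)²)² = ((-101/100)²)² = (10201/10000)² = 104060401/100000000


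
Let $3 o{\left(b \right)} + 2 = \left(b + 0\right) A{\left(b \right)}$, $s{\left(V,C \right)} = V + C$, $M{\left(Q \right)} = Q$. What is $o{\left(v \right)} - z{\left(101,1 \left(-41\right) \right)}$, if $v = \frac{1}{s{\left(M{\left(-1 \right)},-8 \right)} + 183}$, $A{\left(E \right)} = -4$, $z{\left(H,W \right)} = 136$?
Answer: $- \frac{35672}{261} \approx -136.67$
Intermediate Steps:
$s{\left(V,C \right)} = C + V$
$v = \frac{1}{174}$ ($v = \frac{1}{\left(-8 - 1\right) + 183} = \frac{1}{-9 + 183} = \frac{1}{174} \approx 0.0057471$)
$o{\left(b \right)} = - \frac{2}{3} - \frac{4 b}{3}$ ($o{\left(b \right)} = - \frac{2}{3} + \frac{\left(b + 0\right) \left(-4\right)}{3} = - \frac{2}{3} + \frac{b \left(-4\right)}{3} = - \frac{2}{3} + \frac{\left(-4\right) b}{3} = - \frac{2}{3} - \frac{4 b}{3}$)
$o{\left(v \right)} - z{\left(101,1 \left(-41\right) \right)} = \left(- \frac{2}{3} - \frac{2}{261}\right) - 136 = - \frac{176}{261} - 136 = - \frac{35672}{261}$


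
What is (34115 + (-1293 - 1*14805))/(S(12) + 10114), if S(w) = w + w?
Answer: 18017/10138 ≈ 1.7772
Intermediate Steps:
S(w) = 2*w
(34115 + (-1293 - 1*14805))/(S(12) + 10114) = (34115 + (-1293 - 1*14805))/(2*12 + 10114) = (34115 + (-1293 - 14805))/(24 + 10114) = (34115 - 16098)/10138 = 18017*(1/10138) = 18017/10138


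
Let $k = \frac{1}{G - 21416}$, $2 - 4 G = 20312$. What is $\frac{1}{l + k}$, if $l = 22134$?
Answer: $\frac{52987}{1172814256} \approx 4.5179 \cdot 10^{-5}$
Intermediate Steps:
$G = - \frac{10155}{2}$ ($G = \frac{1}{2} - 5078 = - \frac{10155}{2} \approx -5077.5$)
$k = - \frac{2}{52987}$ ($k = \frac{1}{- \frac{10155}{2} - 21416} = \frac{1}{- \frac{52987}{2}} = - \frac{2}{52987} \approx -3.7745 \cdot 10^{-5}$)
$\frac{1}{l + k} = \frac{1}{22134 - \frac{2}{52987}} = \frac{1}{\frac{1172814256}{52987}} = \frac{52987}{1172814256}$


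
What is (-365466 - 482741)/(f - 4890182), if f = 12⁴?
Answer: 848207/4869446 ≈ 0.17419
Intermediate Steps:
f = 20736
(-365466 - 482741)/(f - 4890182) = (-365466 - 482741)/(20736 - 4890182) = -848207/(-4869446) = -848207*(-1/4869446) = 848207/4869446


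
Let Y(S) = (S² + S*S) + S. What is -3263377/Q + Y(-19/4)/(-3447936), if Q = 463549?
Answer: -90015470045303/12786298278912 ≈ -7.0400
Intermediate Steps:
Y(S) = S + 2*S² (Y(S) = (S² + S²) + S = 2*S² + S = S + 2*S²)
-3263377/Q + Y(-19/4)/(-3447936) = -3263377/463549 + ((-19/4)*(1 + 2*(-19/4)))/(-3447936) = -3263377*1/463549 + ((-19*¼)*(1 + 2*(-19*¼)))*(-1/3447936) = -3263377/463549 - 19*(1 + 2*(-19/4))/4*(-1/3447936) = -3263377/463549 - 19*(1 - 19/2)/4*(-1/3447936) = -3263377/463549 - 19/4*(-17/2)*(-1/3447936) = -3263377/463549 + (323/8)*(-1/3447936) = -3263377/463549 - 323/27583488 = -90015470045303/12786298278912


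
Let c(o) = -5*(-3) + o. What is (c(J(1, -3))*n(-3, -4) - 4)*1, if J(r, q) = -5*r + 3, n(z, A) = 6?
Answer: 74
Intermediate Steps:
J(r, q) = 3 - 5*r
c(o) = 15 + o
(c(J(1, -3))*n(-3, -4) - 4)*1 = ((15 + (3 - 5*1))*6 - 4)*1 = ((15 + (3 - 5))*6 - 4)*1 = ((15 - 2)*6 - 4)*1 = (13*6 - 4)*1 = (78 - 4)*1 = 74*1 = 74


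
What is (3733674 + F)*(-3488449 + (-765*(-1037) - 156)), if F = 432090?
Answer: -11227983709200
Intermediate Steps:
(3733674 + F)*(-3488449 + (-765*(-1037) - 156)) = (3733674 + 432090)*(-3488449 + (-765*(-1037) - 156)) = 4165764*(-3488449 + (793305 - 156)) = 4165764*(-3488449 + 793149) = 4165764*(-2695300) = -11227983709200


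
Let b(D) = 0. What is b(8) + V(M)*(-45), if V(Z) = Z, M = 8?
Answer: -360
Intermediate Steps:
b(8) + V(M)*(-45) = 0 + 8*(-45) = 0 - 360 = -360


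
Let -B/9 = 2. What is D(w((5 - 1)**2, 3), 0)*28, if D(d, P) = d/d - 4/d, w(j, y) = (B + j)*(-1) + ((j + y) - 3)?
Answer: 196/9 ≈ 21.778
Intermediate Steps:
B = -18 (B = -9*2 = -18)
w(j, y) = 15 + y (w(j, y) = (-18 + j)*(-1) + ((j + y) - 3) = (18 - j) + (-3 + j + y) = 15 + y)
D(d, P) = 1 - 4/d
D(w((5 - 1)**2, 3), 0)*28 = ((-4 + (15 + 3))/(15 + 3))*28 = ((-4 + 18)/18)*28 = ((1/18)*14)*28 = (7/9)*28 = 196/9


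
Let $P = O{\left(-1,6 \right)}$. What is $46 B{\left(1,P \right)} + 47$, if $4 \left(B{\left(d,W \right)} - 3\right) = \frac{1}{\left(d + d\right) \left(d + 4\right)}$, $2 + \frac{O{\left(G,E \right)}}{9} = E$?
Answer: $\frac{3723}{20} \approx 186.15$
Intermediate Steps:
$O{\left(G,E \right)} = -18 + 9 E$
$P = 36$ ($P = -18 + 9 \cdot 6 = -18 + 54 = 36$)
$B{\left(d,W \right)} = 3 + \frac{1}{8 d \left(4 + d\right)}$ ($B{\left(d,W \right)} = 3 + \frac{1}{4 \left(d + d\right) \left(d + 4\right)} = 3 + \frac{1}{4 \cdot 2 d \left(4 + d\right)} = 3 + \frac{\frac{1}{2} \frac{1}{d} \frac{1}{4 + d}}{4} = 3 + \frac{1}{8 d \left(4 + d\right)}$)
$46 B{\left(1,P \right)} + 47 = 46 \frac{1 + 24 \cdot 1^{2} + 96 \cdot 1}{8 \cdot 1 \left(4 + 1\right)} + 47 = 46 \cdot \frac{1}{8} \cdot 1 \cdot \frac{1}{5} \left(1 + 24 \cdot 1 + 96\right) + 47 = 46 \cdot \frac{1}{8} \cdot 1 \cdot \frac{1}{5} \left(1 + 24 + 96\right) + 47 = 46 \cdot \frac{1}{8} \cdot 1 \cdot \frac{1}{5} \cdot 121 + 47 = 46 \cdot \frac{121}{40} + 47 = \frac{2783}{20} + 47 = \frac{3723}{20}$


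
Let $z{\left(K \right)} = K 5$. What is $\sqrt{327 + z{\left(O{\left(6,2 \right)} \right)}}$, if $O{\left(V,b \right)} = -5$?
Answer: $\sqrt{302} \approx 17.378$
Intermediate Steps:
$z{\left(K \right)} = 5 K$
$\sqrt{327 + z{\left(O{\left(6,2 \right)} \right)}} = \sqrt{327 + 5 \left(-5\right)} = \sqrt{327 - 25} = \sqrt{302}$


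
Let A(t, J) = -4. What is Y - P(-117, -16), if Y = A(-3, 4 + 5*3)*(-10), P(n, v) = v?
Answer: 56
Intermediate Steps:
Y = 40 (Y = -4*(-10) = 40)
Y - P(-117, -16) = 40 - 1*(-16) = 40 + 16 = 56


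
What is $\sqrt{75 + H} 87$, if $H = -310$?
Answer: $87 i \sqrt{235} \approx 1333.7 i$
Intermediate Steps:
$\sqrt{75 + H} 87 = \sqrt{75 - 310} \cdot 87 = \sqrt{-235} \cdot 87 = i \sqrt{235} \cdot 87 = 87 i \sqrt{235}$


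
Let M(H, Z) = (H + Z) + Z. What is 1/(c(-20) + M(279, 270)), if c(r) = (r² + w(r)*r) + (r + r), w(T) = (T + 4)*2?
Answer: 1/1819 ≈ 0.00054975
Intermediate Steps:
w(T) = 8 + 2*T (w(T) = (4 + T)*2 = 8 + 2*T)
M(H, Z) = H + 2*Z
c(r) = r² + 2*r + r*(8 + 2*r) (c(r) = (r² + (8 + 2*r)*r) + (r + r) = (r² + r*(8 + 2*r)) + 2*r = r² + 2*r + r*(8 + 2*r))
1/(c(-20) + M(279, 270)) = 1/(-20*(10 + 3*(-20)) + (279 + 2*270)) = 1/(-20*(10 - 60) + (279 + 540)) = 1/(-20*(-50) + 819) = 1/(1000 + 819) = 1/1819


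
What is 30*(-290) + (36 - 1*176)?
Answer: -8840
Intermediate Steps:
30*(-290) + (36 - 1*176) = -8700 + (36 - 176) = -8700 - 140 = -8840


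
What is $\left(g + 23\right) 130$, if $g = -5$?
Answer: $2340$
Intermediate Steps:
$\left(g + 23\right) 130 = \left(-5 + 23\right) 130 = 18 \cdot 130 = 2340$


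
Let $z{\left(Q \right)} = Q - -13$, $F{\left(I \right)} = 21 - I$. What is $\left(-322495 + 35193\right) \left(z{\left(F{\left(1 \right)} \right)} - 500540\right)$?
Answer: $143796662114$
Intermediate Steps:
$z{\left(Q \right)} = 13 + Q$ ($z{\left(Q \right)} = Q + 13 = 13 + Q$)
$\left(-322495 + 35193\right) \left(z{\left(F{\left(1 \right)} \right)} - 500540\right) = \left(-322495 + 35193\right) \left(\left(13 + \left(21 - 1\right)\right) - 500540\right) = - 287302 \left(\left(13 + \left(21 - 1\right)\right) - 500540\right) = - 287302 \left(\left(13 + 20\right) - 500540\right) = - 287302 \left(33 - 500540\right) = \left(-287302\right) \left(-500507\right) = 143796662114$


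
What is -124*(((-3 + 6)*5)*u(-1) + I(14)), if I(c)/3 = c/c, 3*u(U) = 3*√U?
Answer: -372 - 1860*I ≈ -372.0 - 1860.0*I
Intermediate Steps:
u(U) = √U (u(U) = (3*√U)/3 = √U)
I(c) = 3 (I(c) = 3*(c/c) = 3*1 = 3)
-124*(((-3 + 6)*5)*u(-1) + I(14)) = -124*(((-3 + 6)*5)*√(-1) + 3) = -124*((3*5)*I + 3) = -124*(15*I + 3) = -124*(3 + 15*I) = -372 - 1860*I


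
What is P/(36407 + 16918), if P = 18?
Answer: 2/5925 ≈ 0.00033755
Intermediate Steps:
P/(36407 + 16918) = 18/(36407 + 16918) = 18/53325 = 18*(1/53325) = 2/5925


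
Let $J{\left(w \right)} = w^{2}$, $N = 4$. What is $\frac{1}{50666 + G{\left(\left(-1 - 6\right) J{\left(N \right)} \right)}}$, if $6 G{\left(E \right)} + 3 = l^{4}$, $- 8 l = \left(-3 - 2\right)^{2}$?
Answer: $\frac{24576}{1245545953} \approx 1.9731 \cdot 10^{-5}$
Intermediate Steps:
$l = - \frac{25}{8}$ ($l = - \frac{\left(-3 - 2\right)^{2}}{8} = - \frac{\left(-5\right)^{2}}{8} = \left(- \frac{1}{8}\right) 25 = - \frac{25}{8} \approx -3.125$)
$G{\left(E \right)} = \frac{378337}{24576}$ ($G{\left(E \right)} = - \frac{1}{2} + \frac{\left(- \frac{25}{8}\right)^{4}}{6} = - \frac{1}{2} + \frac{1}{6} \cdot \frac{390625}{4096} = - \frac{1}{2} + \frac{390625}{24576} = \frac{378337}{24576}$)
$\frac{1}{50666 + G{\left(\left(-1 - 6\right) J{\left(N \right)} \right)}} = \frac{1}{50666 + \frac{378337}{24576}} = \frac{1}{\frac{1245545953}{24576}} = \frac{24576}{1245545953}$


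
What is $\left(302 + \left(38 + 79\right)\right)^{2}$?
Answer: $175561$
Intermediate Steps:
$\left(302 + \left(38 + 79\right)\right)^{2} = \left(302 + 117\right)^{2} = 419^{2} = 175561$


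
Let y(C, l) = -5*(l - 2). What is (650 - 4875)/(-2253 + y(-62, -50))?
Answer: 4225/1993 ≈ 2.1199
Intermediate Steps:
y(C, l) = 10 - 5*l (y(C, l) = -5*(-2 + l) = 10 - 5*l)
(650 - 4875)/(-2253 + y(-62, -50)) = (650 - 4875)/(-2253 + (10 - 5*(-50))) = -4225/(-2253 + (10 + 250)) = -4225/(-2253 + 260) = -4225/(-1993) = -4225*(-1/1993) = 4225/1993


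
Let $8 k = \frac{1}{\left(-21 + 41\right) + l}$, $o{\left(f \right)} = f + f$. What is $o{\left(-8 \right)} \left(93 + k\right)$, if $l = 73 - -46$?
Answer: $- \frac{206834}{139} \approx -1488.0$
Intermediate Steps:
$l = 119$ ($l = 73 + 46 = 119$)
$o{\left(f \right)} = 2 f$
$k = \frac{1}{1112}$ ($k = \frac{1}{8 \left(\left(-21 + 41\right) + 119\right)} = \frac{1}{8 \left(20 + 119\right)} = \frac{1}{8 \cdot 139} = \frac{1}{8} \cdot \frac{1}{139} = \frac{1}{1112} \approx 0.00089928$)
$o{\left(-8 \right)} \left(93 + k\right) = 2 \left(-8\right) \left(93 + \frac{1}{1112}\right) = \left(-16\right) \frac{103417}{1112} = - \frac{206834}{139}$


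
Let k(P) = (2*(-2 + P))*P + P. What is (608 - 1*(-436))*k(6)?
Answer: 56376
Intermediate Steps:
k(P) = P + P*(-4 + 2*P) (k(P) = (-4 + 2*P)*P + P = P*(-4 + 2*P) + P = P + P*(-4 + 2*P))
(608 - 1*(-436))*k(6) = (608 - 1*(-436))*(6*(-3 + 2*6)) = (608 + 436)*(6*(-3 + 12)) = 1044*(6*9) = 1044*54 = 56376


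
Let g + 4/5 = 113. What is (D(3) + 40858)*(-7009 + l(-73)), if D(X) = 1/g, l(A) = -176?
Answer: -54896616485/187 ≈ -2.9356e+8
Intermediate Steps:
g = 561/5 (g = -4/5 + 113 = 561/5 ≈ 112.20)
D(X) = 5/561 (D(X) = 1/(561/5) = 5/561)
(D(3) + 40858)*(-7009 + l(-73)) = (5/561 + 40858)*(-7009 - 176) = (22921343/561)*(-7185) = -54896616485/187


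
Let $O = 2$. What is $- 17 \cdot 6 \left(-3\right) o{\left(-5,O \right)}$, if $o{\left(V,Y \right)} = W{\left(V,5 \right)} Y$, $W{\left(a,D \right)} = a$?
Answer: $-3060$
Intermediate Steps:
$o{\left(V,Y \right)} = V Y$
$- 17 \cdot 6 \left(-3\right) o{\left(-5,O \right)} = - 17 \cdot 6 \left(-3\right) \left(\left(-5\right) 2\right) = - 17 \left(\left(-18\right) \left(-10\right)\right) = \left(-17\right) 180 = -3060$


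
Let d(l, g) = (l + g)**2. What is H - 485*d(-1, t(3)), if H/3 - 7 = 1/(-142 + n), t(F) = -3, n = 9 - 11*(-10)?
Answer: -178000/23 ≈ -7739.1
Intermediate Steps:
n = 119 (n = 9 + 110 = 119)
d(l, g) = (g + l)**2
H = 480/23 (H = 21 + 3/(-142 + 119) = 21 + 3/(-23) = 21 + 3*(-1/23) = 21 - 3/23 = 480/23 ≈ 20.870)
H - 485*d(-1, t(3)) = 480/23 - 485*(-3 - 1)**2 = 480/23 - 485*(-4)**2 = 480/23 - 485*16 = 480/23 - 7760 = -178000/23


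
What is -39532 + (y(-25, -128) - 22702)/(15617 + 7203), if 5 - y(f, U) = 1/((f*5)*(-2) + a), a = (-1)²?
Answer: -56609469297/1431955 ≈ -39533.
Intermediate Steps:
a = 1
y(f, U) = 5 - 1/(1 - 10*f) (y(f, U) = 5 - 1/((f*5)*(-2) + 1) = 5 - 1/((5*f)*(-2) + 1) = 5 - 1/(-10*f + 1) = 5 - 1/(1 - 10*f))
-39532 + (y(-25, -128) - 22702)/(15617 + 7203) = -39532 + (2*(-2 + 25*(-25))/(-1 + 10*(-25)) - 22702)/(15617 + 7203) = -39532 + (2*(-2 - 625)/(-1 - 250) - 22702)/22820 = -39532 + (2*(-627)/(-251) - 22702)*(1/22820) = -39532 + (2*(-1/251)*(-627) - 22702)*(1/22820) = -39532 + (1254/251 - 22702)*(1/22820) = -39532 - 5696948/251*1/22820 = -39532 - 1424237/1431955 = -56609469297/1431955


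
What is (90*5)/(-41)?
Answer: -450/41 ≈ -10.976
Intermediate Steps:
(90*5)/(-41) = 450*(-1/41) = -450/41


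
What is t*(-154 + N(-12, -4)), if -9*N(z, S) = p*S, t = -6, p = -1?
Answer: 2780/3 ≈ 926.67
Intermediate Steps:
N(z, S) = S/9 (N(z, S) = -(-1)*S/9 = S/9)
t*(-154 + N(-12, -4)) = -6*(-154 + (⅑)*(-4)) = -6*(-154 - 4/9) = -6*(-1390/9) = 2780/3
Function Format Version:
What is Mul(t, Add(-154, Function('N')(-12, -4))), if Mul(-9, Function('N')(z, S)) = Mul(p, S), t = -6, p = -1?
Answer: Rational(2780, 3) ≈ 926.67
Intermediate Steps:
Function('N')(z, S) = Mul(Rational(1, 9), S) (Function('N')(z, S) = Mul(Rational(-1, 9), Mul(-1, S)) = Mul(Rational(1, 9), S))
Mul(t, Add(-154, Function('N')(-12, -4))) = Mul(-6, Add(-154, Mul(Rational(1, 9), -4))) = Mul(-6, Add(-154, Rational(-4, 9))) = Mul(-6, Rational(-1390, 9)) = Rational(2780, 3)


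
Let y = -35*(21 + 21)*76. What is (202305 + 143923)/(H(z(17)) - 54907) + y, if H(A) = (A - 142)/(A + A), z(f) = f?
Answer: -208588878112/1866963 ≈ -1.1173e+5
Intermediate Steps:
H(A) = (-142 + A)/(2*A) (H(A) = (-142 + A)/((2*A)) = (-142 + A)*(1/(2*A)) = (-142 + A)/(2*A))
y = -111720 (y = -35*42*76 = -1470*76 = -111720)
(202305 + 143923)/(H(z(17)) - 54907) + y = (202305 + 143923)/((½)*(-142 + 17)/17 - 54907) - 111720 = 346228/((½)*(1/17)*(-125) - 54907) - 111720 = 346228/(-125/34 - 54907) - 111720 = 346228/(-1866963/34) - 111720 = 346228*(-34/1866963) - 111720 = -11771752/1866963 - 111720 = -208588878112/1866963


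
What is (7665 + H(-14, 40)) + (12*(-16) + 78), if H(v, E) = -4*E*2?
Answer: 7231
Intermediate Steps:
H(v, E) = -8*E
(7665 + H(-14, 40)) + (12*(-16) + 78) = (7665 - 8*40) + (12*(-16) + 78) = (7665 - 320) + (-192 + 78) = 7345 - 114 = 7231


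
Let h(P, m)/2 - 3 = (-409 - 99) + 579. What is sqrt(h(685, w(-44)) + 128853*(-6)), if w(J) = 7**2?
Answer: I*sqrt(772970) ≈ 879.19*I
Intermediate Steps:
w(J) = 49
h(P, m) = 148 (h(P, m) = 6 + 2*((-409 - 99) + 579) = 6 + 2*(-508 + 579) = 6 + 2*71 = 6 + 142 = 148)
sqrt(h(685, w(-44)) + 128853*(-6)) = sqrt(148 + 128853*(-6)) = sqrt(148 - 773118) = sqrt(-772970) = I*sqrt(772970)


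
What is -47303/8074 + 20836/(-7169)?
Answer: -507345071/57882506 ≈ -8.7651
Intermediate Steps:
-47303/8074 + 20836/(-7169) = -47303*1/8074 + 20836*(-1/7169) = -47303/8074 - 20836/7169 = -507345071/57882506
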